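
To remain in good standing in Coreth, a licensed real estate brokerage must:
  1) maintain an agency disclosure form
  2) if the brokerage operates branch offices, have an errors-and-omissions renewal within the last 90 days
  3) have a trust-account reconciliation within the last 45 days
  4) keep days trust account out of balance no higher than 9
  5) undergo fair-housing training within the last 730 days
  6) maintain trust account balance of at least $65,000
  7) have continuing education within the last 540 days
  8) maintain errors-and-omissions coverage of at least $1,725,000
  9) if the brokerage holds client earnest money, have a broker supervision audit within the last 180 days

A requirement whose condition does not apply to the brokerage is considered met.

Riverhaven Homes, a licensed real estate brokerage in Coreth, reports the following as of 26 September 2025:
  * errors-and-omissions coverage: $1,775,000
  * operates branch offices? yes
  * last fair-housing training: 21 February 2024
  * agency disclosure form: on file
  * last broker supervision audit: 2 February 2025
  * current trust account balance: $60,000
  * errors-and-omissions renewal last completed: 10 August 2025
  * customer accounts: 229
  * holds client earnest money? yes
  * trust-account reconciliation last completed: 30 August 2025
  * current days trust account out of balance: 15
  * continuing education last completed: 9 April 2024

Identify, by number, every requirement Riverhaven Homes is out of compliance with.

1. agency disclosure form present → met
2. condition 'operates branch offices' holds; errors-and-omissions renewal 47 days ago vs limit 90 → met
3. trust-account reconciliation 27 days ago vs limit 45 → met
4. days trust account out of balance 15 > 9 → not met
5. fair-housing training 583 days ago vs limit 730 → met
6. trust account balance $60,000 < $65,000 → not met
7. continuing education 535 days ago vs limit 540 → met
8. errors-and-omissions coverage $1,775,000 ≥ $1,725,000 → met
9. condition 'holds client earnest money' holds; broker supervision audit 236 days ago vs limit 180 → not met
Not met: 4, 6, 9

4, 6, 9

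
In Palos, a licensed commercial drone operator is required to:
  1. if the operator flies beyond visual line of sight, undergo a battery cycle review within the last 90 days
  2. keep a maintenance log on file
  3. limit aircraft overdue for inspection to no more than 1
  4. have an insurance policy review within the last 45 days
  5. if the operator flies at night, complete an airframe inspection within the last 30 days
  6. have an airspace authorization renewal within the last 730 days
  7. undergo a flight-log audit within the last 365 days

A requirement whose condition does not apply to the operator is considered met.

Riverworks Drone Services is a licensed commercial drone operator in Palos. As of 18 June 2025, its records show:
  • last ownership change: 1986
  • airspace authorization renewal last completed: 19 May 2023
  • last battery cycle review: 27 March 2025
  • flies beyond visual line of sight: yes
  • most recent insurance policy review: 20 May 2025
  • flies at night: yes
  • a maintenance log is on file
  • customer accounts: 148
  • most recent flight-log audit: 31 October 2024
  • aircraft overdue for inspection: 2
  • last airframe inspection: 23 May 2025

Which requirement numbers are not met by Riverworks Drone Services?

3, 6

1. condition 'flies beyond visual line of sight' holds; battery cycle review 83 days ago vs limit 90 → met
2. maintenance log present → met
3. aircraft overdue for inspection 2 > 1 → not met
4. insurance policy review 29 days ago vs limit 45 → met
5. condition 'flies at night' holds; airframe inspection 26 days ago vs limit 30 → met
6. airspace authorization renewal 761 days ago vs limit 730 → not met
7. flight-log audit 230 days ago vs limit 365 → met
Not met: 3, 6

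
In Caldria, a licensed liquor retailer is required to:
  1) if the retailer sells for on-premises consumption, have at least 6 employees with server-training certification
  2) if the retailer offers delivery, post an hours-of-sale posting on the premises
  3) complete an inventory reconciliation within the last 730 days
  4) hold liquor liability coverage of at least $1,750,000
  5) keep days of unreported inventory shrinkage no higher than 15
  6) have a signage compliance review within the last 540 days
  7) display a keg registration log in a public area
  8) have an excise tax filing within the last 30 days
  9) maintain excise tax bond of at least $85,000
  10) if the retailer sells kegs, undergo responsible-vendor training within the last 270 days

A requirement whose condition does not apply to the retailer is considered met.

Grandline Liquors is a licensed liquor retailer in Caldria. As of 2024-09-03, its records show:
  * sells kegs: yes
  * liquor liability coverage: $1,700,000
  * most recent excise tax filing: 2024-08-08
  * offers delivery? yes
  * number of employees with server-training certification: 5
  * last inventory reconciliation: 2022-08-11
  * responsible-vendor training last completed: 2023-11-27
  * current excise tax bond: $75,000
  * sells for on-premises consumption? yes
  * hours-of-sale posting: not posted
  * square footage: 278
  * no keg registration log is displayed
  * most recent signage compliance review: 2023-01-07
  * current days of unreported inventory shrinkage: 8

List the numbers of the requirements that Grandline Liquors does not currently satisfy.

1. condition 'sells for on-premises consumption' holds; employees with server-training certification 5 < 6 → not met
2. condition 'offers delivery' holds; hours-of-sale posting absent → not met
3. inventory reconciliation 754 days ago vs limit 730 → not met
4. liquor liability coverage $1,700,000 < $1,750,000 → not met
5. days of unreported inventory shrinkage 8 ≤ 15 → met
6. signage compliance review 605 days ago vs limit 540 → not met
7. keg registration log absent → not met
8. excise tax filing 26 days ago vs limit 30 → met
9. excise tax bond $75,000 < $85,000 → not met
10. condition 'sells kegs' holds; responsible-vendor training 281 days ago vs limit 270 → not met
Not met: 1, 2, 3, 4, 6, 7, 9, 10

1, 2, 3, 4, 6, 7, 9, 10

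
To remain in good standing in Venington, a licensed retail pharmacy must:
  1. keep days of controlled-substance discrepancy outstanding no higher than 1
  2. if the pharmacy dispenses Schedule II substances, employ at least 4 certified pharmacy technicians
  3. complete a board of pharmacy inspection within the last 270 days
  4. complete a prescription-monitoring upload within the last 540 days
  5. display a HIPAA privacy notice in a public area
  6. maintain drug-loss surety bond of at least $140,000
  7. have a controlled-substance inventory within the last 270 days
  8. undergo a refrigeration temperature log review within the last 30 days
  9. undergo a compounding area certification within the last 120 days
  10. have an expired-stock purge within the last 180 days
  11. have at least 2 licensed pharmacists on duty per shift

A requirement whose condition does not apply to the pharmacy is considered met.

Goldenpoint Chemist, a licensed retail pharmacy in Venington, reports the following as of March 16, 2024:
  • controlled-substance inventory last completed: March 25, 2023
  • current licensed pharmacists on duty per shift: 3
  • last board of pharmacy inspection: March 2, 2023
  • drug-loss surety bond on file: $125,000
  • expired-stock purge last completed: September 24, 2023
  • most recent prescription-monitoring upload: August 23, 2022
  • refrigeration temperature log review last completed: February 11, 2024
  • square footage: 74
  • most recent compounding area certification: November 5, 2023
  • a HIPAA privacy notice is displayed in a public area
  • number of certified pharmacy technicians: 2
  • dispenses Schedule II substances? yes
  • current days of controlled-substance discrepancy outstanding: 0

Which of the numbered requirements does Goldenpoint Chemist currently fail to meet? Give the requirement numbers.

2, 3, 4, 6, 7, 8, 9

1. days of controlled-substance discrepancy outstanding 0 ≤ 1 → met
2. condition 'dispenses Schedule II substances' holds; certified pharmacy technicians 2 < 4 → not met
3. board of pharmacy inspection 380 days ago vs limit 270 → not met
4. prescription-monitoring upload 571 days ago vs limit 540 → not met
5. HIPAA privacy notice present → met
6. drug-loss surety bond $125,000 < $140,000 → not met
7. controlled-substance inventory 357 days ago vs limit 270 → not met
8. refrigeration temperature log review 34 days ago vs limit 30 → not met
9. compounding area certification 132 days ago vs limit 120 → not met
10. expired-stock purge 174 days ago vs limit 180 → met
11. licensed pharmacists on duty per shift 3 ≥ 2 → met
Not met: 2, 3, 4, 6, 7, 8, 9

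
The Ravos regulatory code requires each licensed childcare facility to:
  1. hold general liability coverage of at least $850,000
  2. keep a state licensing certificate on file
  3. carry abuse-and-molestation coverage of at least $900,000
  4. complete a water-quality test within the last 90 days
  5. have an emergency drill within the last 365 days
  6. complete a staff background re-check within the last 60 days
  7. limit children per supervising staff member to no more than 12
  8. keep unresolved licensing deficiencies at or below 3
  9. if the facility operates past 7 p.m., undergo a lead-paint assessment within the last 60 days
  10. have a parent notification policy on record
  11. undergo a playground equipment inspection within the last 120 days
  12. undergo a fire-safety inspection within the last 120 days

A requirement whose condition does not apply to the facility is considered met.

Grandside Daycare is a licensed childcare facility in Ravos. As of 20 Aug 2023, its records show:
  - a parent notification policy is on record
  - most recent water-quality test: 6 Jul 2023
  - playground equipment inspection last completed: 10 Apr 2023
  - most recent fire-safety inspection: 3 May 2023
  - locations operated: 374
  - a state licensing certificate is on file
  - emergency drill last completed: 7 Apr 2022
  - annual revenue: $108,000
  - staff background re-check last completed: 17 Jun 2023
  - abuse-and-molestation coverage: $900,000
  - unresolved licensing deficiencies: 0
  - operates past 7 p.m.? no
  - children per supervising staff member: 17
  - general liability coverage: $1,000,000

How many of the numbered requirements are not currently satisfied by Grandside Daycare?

1. general liability coverage $1,000,000 ≥ $850,000 → met
2. state licensing certificate present → met
3. abuse-and-molestation coverage $900,000 ≥ $900,000 → met
4. water-quality test 45 days ago vs limit 90 → met
5. emergency drill 500 days ago vs limit 365 → not met
6. staff background re-check 64 days ago vs limit 60 → not met
7. children per supervising staff member 17 > 12 → not met
8. unresolved licensing deficiencies 0 ≤ 3 → met
9. condition 'operates past 7 p.m.' does not hold → requirement n/a → met
10. parent notification policy present → met
11. playground equipment inspection 132 days ago vs limit 120 → not met
12. fire-safety inspection 109 days ago vs limit 120 → met
Not met: 4 of 12

4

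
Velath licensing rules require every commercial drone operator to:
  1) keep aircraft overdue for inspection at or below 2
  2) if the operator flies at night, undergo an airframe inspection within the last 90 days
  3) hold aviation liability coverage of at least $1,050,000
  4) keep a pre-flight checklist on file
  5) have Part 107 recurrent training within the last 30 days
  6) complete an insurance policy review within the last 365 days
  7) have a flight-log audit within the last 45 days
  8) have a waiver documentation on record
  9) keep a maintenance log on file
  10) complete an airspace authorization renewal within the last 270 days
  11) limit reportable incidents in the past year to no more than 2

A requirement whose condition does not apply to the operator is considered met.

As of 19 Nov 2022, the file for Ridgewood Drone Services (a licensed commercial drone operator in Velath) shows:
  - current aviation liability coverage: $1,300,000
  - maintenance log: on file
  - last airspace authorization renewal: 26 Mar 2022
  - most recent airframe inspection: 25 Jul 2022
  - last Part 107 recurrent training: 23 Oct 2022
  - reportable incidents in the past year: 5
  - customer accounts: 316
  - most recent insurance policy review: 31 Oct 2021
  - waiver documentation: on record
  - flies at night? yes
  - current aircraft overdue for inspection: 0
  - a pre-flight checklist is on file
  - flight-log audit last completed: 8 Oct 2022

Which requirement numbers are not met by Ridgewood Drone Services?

1. aircraft overdue for inspection 0 ≤ 2 → met
2. condition 'flies at night' holds; airframe inspection 117 days ago vs limit 90 → not met
3. aviation liability coverage $1,300,000 ≥ $1,050,000 → met
4. pre-flight checklist present → met
5. Part 107 recurrent training 27 days ago vs limit 30 → met
6. insurance policy review 384 days ago vs limit 365 → not met
7. flight-log audit 42 days ago vs limit 45 → met
8. waiver documentation present → met
9. maintenance log present → met
10. airspace authorization renewal 238 days ago vs limit 270 → met
11. reportable incidents in the past year 5 > 2 → not met
Not met: 2, 6, 11

2, 6, 11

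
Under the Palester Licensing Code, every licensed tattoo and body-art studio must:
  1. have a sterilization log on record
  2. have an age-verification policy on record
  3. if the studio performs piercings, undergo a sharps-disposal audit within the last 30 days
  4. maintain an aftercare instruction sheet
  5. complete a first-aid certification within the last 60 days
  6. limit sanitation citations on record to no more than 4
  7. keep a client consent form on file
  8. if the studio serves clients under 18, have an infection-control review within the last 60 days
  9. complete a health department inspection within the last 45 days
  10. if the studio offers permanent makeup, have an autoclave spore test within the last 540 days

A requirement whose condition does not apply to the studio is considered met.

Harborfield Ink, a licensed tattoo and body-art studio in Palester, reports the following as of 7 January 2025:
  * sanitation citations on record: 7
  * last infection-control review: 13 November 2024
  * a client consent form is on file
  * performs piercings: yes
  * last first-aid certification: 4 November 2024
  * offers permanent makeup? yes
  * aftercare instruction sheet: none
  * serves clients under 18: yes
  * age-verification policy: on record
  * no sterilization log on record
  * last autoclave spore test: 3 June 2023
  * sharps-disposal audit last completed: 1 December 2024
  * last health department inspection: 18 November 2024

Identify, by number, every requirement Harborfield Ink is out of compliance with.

1, 3, 4, 5, 6, 9, 10

1. sterilization log absent → not met
2. age-verification policy present → met
3. condition 'performs piercings' holds; sharps-disposal audit 37 days ago vs limit 30 → not met
4. aftercare instruction sheet absent → not met
5. first-aid certification 64 days ago vs limit 60 → not met
6. sanitation citations on record 7 > 4 → not met
7. client consent form present → met
8. condition 'serves clients under 18' holds; infection-control review 55 days ago vs limit 60 → met
9. health department inspection 50 days ago vs limit 45 → not met
10. condition 'offers permanent makeup' holds; autoclave spore test 584 days ago vs limit 540 → not met
Not met: 1, 3, 4, 5, 6, 9, 10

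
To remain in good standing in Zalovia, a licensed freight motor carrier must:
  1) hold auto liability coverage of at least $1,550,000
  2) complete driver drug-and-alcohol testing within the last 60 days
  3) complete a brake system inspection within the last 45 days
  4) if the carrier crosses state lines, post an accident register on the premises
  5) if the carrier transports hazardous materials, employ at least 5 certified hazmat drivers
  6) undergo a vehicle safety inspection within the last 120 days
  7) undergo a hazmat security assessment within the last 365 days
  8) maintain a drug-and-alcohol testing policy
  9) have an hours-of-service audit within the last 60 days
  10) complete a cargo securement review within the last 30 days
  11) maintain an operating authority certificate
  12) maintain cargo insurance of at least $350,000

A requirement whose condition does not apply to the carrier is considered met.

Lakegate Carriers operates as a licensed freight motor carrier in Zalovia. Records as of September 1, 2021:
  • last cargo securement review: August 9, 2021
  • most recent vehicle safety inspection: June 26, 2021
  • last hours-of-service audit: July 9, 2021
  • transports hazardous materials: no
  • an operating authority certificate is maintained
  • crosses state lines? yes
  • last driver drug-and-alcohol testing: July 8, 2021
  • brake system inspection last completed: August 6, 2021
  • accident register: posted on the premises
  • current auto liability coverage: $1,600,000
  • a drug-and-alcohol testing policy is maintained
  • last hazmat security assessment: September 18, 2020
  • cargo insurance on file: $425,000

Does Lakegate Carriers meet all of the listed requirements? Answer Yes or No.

Yes

1. auto liability coverage $1,600,000 ≥ $1,550,000 → met
2. driver drug-and-alcohol testing 55 days ago vs limit 60 → met
3. brake system inspection 26 days ago vs limit 45 → met
4. condition 'crosses state lines' holds; accident register present → met
5. condition 'transports hazardous materials' does not hold → requirement n/a → met
6. vehicle safety inspection 67 days ago vs limit 120 → met
7. hazmat security assessment 348 days ago vs limit 365 → met
8. drug-and-alcohol testing policy present → met
9. hours-of-service audit 54 days ago vs limit 60 → met
10. cargo securement review 23 days ago vs limit 30 → met
11. operating authority certificate present → met
12. cargo insurance $425,000 ≥ $350,000 → met
All met.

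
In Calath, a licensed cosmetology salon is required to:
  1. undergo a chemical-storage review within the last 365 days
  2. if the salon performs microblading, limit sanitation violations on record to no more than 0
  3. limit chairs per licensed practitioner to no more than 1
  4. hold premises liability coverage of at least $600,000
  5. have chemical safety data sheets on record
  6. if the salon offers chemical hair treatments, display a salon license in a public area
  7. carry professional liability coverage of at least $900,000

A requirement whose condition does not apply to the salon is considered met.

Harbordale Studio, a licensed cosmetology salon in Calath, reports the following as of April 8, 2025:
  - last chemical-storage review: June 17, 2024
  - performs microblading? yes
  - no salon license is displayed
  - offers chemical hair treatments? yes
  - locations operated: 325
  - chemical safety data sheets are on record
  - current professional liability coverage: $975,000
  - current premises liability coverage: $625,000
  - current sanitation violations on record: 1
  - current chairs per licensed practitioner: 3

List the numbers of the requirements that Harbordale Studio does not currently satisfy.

2, 3, 6

1. chemical-storage review 295 days ago vs limit 365 → met
2. condition 'performs microblading' holds; sanitation violations on record 1 > 0 → not met
3. chairs per licensed practitioner 3 > 1 → not met
4. premises liability coverage $625,000 ≥ $600,000 → met
5. chemical safety data sheets present → met
6. condition 'offers chemical hair treatments' holds; salon license absent → not met
7. professional liability coverage $975,000 ≥ $900,000 → met
Not met: 2, 3, 6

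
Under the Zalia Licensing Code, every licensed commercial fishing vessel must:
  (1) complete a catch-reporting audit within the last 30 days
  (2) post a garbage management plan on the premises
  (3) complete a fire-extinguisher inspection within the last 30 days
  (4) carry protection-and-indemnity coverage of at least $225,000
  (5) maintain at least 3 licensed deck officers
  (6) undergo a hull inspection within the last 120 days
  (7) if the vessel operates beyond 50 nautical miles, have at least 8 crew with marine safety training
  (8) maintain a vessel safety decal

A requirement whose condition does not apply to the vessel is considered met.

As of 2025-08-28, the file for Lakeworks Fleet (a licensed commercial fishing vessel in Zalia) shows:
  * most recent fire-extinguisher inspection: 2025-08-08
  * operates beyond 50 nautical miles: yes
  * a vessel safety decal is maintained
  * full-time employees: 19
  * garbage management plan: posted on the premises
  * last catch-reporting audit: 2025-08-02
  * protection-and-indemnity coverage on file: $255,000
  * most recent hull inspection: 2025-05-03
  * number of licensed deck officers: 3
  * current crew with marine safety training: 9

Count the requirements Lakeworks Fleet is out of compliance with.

1. catch-reporting audit 26 days ago vs limit 30 → met
2. garbage management plan present → met
3. fire-extinguisher inspection 20 days ago vs limit 30 → met
4. protection-and-indemnity coverage $255,000 ≥ $225,000 → met
5. licensed deck officers 3 ≥ 3 → met
6. hull inspection 117 days ago vs limit 120 → met
7. condition 'operates beyond 50 nautical miles' holds; crew with marine safety training 9 ≥ 8 → met
8. vessel safety decal present → met
Not met: 0 of 8

0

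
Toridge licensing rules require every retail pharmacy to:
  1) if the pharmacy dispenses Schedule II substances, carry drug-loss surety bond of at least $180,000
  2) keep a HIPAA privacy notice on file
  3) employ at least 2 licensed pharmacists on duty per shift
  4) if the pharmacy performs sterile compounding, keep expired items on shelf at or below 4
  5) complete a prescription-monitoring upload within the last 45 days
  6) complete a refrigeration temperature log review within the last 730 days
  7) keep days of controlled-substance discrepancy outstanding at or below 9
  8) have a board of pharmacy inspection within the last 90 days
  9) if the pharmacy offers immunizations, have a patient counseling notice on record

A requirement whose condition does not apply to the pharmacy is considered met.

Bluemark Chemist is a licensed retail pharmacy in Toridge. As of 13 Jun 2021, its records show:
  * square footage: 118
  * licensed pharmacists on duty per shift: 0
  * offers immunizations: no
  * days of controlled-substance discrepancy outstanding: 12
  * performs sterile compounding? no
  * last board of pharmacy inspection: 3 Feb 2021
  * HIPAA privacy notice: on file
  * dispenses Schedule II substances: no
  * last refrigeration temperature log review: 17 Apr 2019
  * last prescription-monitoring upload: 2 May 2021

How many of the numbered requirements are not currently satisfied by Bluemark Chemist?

1. condition 'dispenses Schedule II substances' does not hold → requirement n/a → met
2. HIPAA privacy notice present → met
3. licensed pharmacists on duty per shift 0 < 2 → not met
4. condition 'performs sterile compounding' does not hold → requirement n/a → met
5. prescription-monitoring upload 42 days ago vs limit 45 → met
6. refrigeration temperature log review 788 days ago vs limit 730 → not met
7. days of controlled-substance discrepancy outstanding 12 > 9 → not met
8. board of pharmacy inspection 130 days ago vs limit 90 → not met
9. condition 'offers immunizations' does not hold → requirement n/a → met
Not met: 4 of 9

4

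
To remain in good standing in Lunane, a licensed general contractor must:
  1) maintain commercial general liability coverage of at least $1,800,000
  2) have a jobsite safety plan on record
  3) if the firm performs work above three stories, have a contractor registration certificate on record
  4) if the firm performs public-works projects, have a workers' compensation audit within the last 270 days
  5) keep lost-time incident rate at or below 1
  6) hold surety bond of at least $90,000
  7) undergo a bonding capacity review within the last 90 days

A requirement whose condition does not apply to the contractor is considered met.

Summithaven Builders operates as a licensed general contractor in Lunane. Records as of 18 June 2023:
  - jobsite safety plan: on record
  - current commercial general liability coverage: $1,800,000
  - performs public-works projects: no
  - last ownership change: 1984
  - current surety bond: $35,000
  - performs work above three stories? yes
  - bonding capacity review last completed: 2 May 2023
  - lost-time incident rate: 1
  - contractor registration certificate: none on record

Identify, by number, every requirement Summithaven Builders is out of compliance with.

1. commercial general liability coverage $1,800,000 ≥ $1,800,000 → met
2. jobsite safety plan present → met
3. condition 'performs work above three stories' holds; contractor registration certificate absent → not met
4. condition 'performs public-works projects' does not hold → requirement n/a → met
5. lost-time incident rate 1 ≤ 1 → met
6. surety bond $35,000 < $90,000 → not met
7. bonding capacity review 47 days ago vs limit 90 → met
Not met: 3, 6

3, 6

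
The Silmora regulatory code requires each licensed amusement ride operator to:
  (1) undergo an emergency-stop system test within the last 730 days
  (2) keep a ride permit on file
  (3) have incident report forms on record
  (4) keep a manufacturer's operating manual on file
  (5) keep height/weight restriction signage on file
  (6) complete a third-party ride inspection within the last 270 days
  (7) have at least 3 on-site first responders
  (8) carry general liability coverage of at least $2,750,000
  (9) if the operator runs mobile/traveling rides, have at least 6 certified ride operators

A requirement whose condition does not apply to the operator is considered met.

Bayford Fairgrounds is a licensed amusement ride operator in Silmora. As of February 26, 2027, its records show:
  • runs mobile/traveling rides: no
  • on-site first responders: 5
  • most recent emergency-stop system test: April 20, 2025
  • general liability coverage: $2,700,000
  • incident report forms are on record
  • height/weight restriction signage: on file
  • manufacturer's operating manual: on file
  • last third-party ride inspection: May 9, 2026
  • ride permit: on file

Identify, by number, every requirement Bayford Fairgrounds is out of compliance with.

6, 8

1. emergency-stop system test 677 days ago vs limit 730 → met
2. ride permit present → met
3. incident report forms present → met
4. manufacturer's operating manual present → met
5. height/weight restriction signage present → met
6. third-party ride inspection 293 days ago vs limit 270 → not met
7. on-site first responders 5 ≥ 3 → met
8. general liability coverage $2,700,000 < $2,750,000 → not met
9. condition 'runs mobile/traveling rides' does not hold → requirement n/a → met
Not met: 6, 8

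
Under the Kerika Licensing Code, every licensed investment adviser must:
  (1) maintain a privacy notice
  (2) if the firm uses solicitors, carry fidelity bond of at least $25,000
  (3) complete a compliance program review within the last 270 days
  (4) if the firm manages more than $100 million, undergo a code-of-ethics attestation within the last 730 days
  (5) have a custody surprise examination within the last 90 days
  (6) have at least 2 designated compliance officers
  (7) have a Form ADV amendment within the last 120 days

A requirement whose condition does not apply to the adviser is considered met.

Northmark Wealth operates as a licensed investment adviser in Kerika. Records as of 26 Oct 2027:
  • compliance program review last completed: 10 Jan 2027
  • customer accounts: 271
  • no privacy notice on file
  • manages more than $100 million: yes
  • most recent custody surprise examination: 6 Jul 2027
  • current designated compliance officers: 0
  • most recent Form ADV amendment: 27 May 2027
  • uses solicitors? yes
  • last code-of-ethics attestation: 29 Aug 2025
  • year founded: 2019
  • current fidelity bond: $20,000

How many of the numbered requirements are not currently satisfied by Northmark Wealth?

7

1. privacy notice absent → not met
2. condition 'uses solicitors' holds; fidelity bond $20,000 < $25,000 → not met
3. compliance program review 289 days ago vs limit 270 → not met
4. condition 'manages more than $100 million' holds; code-of-ethics attestation 788 days ago vs limit 730 → not met
5. custody surprise examination 112 days ago vs limit 90 → not met
6. designated compliance officers 0 < 2 → not met
7. Form ADV amendment 152 days ago vs limit 120 → not met
Not met: 7 of 7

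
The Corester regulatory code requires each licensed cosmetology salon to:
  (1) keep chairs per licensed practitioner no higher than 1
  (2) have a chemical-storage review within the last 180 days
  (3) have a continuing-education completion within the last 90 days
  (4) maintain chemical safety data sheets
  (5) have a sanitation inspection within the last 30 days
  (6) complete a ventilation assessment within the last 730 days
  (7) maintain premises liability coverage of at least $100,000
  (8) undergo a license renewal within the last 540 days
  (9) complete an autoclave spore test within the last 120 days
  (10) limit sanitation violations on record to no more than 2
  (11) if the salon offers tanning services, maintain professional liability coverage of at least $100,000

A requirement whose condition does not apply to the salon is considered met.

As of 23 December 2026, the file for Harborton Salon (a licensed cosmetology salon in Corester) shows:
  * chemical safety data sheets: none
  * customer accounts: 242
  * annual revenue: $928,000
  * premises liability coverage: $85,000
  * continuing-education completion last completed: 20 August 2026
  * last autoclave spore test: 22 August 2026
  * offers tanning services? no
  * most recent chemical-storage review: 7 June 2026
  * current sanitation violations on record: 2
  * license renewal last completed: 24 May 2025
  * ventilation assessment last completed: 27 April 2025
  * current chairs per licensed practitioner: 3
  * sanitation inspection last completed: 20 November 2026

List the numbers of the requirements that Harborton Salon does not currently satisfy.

1, 2, 3, 4, 5, 7, 8, 9

1. chairs per licensed practitioner 3 > 1 → not met
2. chemical-storage review 199 days ago vs limit 180 → not met
3. continuing-education completion 125 days ago vs limit 90 → not met
4. chemical safety data sheets absent → not met
5. sanitation inspection 33 days ago vs limit 30 → not met
6. ventilation assessment 605 days ago vs limit 730 → met
7. premises liability coverage $85,000 < $100,000 → not met
8. license renewal 578 days ago vs limit 540 → not met
9. autoclave spore test 123 days ago vs limit 120 → not met
10. sanitation violations on record 2 ≤ 2 → met
11. condition 'offers tanning services' does not hold → requirement n/a → met
Not met: 1, 2, 3, 4, 5, 7, 8, 9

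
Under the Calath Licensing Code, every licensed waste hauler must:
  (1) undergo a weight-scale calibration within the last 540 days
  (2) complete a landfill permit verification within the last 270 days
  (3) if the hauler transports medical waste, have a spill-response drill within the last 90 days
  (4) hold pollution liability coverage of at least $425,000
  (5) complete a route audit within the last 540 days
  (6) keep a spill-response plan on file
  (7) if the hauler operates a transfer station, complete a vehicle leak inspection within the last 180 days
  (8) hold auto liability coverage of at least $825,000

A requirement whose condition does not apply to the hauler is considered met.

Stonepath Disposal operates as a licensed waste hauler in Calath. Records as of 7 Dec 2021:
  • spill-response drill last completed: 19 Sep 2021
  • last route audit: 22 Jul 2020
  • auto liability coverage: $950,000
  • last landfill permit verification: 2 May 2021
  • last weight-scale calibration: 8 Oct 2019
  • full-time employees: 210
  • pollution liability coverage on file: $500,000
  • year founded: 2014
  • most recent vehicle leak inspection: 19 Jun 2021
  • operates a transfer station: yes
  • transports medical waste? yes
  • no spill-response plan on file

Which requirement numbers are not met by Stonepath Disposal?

1. weight-scale calibration 791 days ago vs limit 540 → not met
2. landfill permit verification 219 days ago vs limit 270 → met
3. condition 'transports medical waste' holds; spill-response drill 79 days ago vs limit 90 → met
4. pollution liability coverage $500,000 ≥ $425,000 → met
5. route audit 503 days ago vs limit 540 → met
6. spill-response plan absent → not met
7. condition 'operates a transfer station' holds; vehicle leak inspection 171 days ago vs limit 180 → met
8. auto liability coverage $950,000 ≥ $825,000 → met
Not met: 1, 6

1, 6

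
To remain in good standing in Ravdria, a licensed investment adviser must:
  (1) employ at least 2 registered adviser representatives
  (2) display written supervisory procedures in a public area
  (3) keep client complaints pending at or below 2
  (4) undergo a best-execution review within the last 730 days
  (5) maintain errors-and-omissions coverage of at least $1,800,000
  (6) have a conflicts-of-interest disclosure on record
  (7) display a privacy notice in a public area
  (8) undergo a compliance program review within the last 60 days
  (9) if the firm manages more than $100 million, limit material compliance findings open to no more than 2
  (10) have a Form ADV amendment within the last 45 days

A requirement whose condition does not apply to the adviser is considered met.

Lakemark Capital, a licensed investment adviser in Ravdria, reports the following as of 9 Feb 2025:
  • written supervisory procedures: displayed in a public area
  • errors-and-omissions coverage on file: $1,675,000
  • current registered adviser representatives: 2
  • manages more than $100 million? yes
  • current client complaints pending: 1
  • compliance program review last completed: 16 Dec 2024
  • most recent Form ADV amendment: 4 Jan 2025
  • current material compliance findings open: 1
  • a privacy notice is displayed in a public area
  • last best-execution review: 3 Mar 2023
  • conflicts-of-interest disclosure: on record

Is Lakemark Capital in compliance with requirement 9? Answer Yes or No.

Yes

9. condition 'manages more than $100 million' holds; material compliance findings open 1 ≤ 2 → met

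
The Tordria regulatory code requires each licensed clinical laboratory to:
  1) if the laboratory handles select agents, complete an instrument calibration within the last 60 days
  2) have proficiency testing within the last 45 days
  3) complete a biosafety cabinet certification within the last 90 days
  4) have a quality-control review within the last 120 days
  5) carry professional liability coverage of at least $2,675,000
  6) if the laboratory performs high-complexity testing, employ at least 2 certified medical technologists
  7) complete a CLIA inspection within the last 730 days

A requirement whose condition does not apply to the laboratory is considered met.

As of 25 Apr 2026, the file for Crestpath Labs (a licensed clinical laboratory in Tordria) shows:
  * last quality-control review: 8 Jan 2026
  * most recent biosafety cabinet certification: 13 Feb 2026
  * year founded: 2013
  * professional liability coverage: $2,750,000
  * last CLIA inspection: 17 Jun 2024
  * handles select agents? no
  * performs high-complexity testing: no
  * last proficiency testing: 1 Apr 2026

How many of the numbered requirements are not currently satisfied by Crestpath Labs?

1. condition 'handles select agents' does not hold → requirement n/a → met
2. proficiency testing 24 days ago vs limit 45 → met
3. biosafety cabinet certification 71 days ago vs limit 90 → met
4. quality-control review 107 days ago vs limit 120 → met
5. professional liability coverage $2,750,000 ≥ $2,675,000 → met
6. condition 'performs high-complexity testing' does not hold → requirement n/a → met
7. CLIA inspection 677 days ago vs limit 730 → met
Not met: 0 of 7

0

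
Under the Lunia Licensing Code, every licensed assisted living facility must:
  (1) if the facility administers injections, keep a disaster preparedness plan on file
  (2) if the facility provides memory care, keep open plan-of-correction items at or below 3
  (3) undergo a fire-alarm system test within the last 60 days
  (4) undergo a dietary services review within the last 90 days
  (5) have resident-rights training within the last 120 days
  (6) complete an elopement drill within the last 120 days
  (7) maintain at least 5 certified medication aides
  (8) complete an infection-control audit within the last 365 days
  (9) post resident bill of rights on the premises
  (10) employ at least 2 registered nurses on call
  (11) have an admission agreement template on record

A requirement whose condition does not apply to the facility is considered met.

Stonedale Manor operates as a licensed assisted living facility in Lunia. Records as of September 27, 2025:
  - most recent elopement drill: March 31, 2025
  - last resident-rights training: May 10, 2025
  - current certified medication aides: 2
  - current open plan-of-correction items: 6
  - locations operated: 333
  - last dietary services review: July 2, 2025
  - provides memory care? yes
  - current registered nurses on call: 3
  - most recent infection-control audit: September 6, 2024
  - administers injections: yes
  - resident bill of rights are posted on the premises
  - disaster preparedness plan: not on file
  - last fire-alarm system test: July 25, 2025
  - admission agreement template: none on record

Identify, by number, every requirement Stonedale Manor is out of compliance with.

1. condition 'administers injections' holds; disaster preparedness plan absent → not met
2. condition 'provides memory care' holds; open plan-of-correction items 6 > 3 → not met
3. fire-alarm system test 64 days ago vs limit 60 → not met
4. dietary services review 87 days ago vs limit 90 → met
5. resident-rights training 140 days ago vs limit 120 → not met
6. elopement drill 180 days ago vs limit 120 → not met
7. certified medication aides 2 < 5 → not met
8. infection-control audit 386 days ago vs limit 365 → not met
9. resident bill of rights present → met
10. registered nurses on call 3 ≥ 2 → met
11. admission agreement template absent → not met
Not met: 1, 2, 3, 5, 6, 7, 8, 11

1, 2, 3, 5, 6, 7, 8, 11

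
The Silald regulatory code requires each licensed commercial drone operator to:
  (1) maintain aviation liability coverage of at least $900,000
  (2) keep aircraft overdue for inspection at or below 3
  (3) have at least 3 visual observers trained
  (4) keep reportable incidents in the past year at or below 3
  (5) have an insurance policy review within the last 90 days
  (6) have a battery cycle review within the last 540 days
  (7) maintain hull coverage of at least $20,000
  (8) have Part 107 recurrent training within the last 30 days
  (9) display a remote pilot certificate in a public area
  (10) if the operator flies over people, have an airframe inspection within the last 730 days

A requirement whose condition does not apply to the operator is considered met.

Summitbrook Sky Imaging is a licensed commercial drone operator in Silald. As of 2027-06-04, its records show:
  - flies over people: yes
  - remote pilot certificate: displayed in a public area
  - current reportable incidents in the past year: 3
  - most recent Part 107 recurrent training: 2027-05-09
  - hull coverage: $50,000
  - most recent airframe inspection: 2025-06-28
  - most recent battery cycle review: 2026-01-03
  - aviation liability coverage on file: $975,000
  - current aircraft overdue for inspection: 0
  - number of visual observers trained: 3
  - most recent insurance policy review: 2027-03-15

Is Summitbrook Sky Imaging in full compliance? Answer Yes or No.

1. aviation liability coverage $975,000 ≥ $900,000 → met
2. aircraft overdue for inspection 0 ≤ 3 → met
3. visual observers trained 3 ≥ 3 → met
4. reportable incidents in the past year 3 ≤ 3 → met
5. insurance policy review 81 days ago vs limit 90 → met
6. battery cycle review 517 days ago vs limit 540 → met
7. hull coverage $50,000 ≥ $20,000 → met
8. Part 107 recurrent training 26 days ago vs limit 30 → met
9. remote pilot certificate present → met
10. condition 'flies over people' holds; airframe inspection 706 days ago vs limit 730 → met
All met.

Yes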